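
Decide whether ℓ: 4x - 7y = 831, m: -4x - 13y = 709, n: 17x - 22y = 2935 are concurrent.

Yes

Intersecting ℓ and m: solving the 2×2 system gives (x, y) = (73, -77).
Substitute into n: (17)(73) + (-22)(-77) = 2935.
This equals 2935, so (73, -77) lies on all three lines and they are concurrent.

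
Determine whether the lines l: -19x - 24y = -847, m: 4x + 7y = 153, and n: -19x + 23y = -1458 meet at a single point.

Yes

Lines aᵢx + bᵢy = cᵢ with pairwise distinct directions are concurrent exactly when det[aᵢ bᵢ cᵢ] = 0.
Here the determinant is 0.
It vanishes, so the lines are concurrent at (61, -13).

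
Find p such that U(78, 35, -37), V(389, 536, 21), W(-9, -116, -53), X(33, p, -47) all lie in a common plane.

Normal to plane UVW: n = (742, -70, -3374); plane equation n·P = 180264.
Requiring n·X = 180264: (-70)p + (183064) = 180264.
So p = 40.

40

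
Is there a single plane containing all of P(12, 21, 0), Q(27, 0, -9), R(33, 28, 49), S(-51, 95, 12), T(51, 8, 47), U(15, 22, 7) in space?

The plane through P, Q, R has normal n = PQ × PR = (-966, -924, 546) and equation n·X = -30996.
Checking the remaining points: n·S = -31962, n·T = -30996, n·U = -30996.
Since n·S = -31962 ≠ -30996, S is off the plane and the points are not all coplanar.

No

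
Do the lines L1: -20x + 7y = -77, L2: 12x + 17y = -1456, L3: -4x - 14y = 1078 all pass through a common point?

No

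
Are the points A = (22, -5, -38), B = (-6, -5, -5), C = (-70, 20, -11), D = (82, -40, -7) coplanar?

With A as base: AB = (-28, 0, 33), AC = (-92, 25, 27), AD = (60, -35, 31).
AC × AD = (1720, 4472, 1720).
AB · (AC × AD) = 8600.
Since 8600 ≠ 0, the four points are not coplanar.

No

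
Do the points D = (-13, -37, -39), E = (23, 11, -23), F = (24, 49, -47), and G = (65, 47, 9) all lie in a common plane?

A normal to the plane through D, E, F is n = DE × DF = (-1760, 880, 1320).
The plane has equation n·P = -61160. For G: n·G = -61160.
Equal, so G lies in the plane and all four are coplanar.

Yes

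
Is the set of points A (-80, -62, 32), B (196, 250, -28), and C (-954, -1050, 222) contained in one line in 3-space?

AB = (276, 312, -60), AC = (-874, -988, 190).
AB × AC = (0, 0, 0).
The cross product vanishes, so the three points are collinear.

Yes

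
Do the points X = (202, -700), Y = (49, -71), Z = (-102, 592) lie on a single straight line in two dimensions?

XY = (-153, 629), XZ = (-304, 1292).
If collinear, XZ would be a scalar multiple of XY. But (-153)·(1292) ≠ (629)·(-304) (difference -6460), so they are not parallel; the points are not collinear.

No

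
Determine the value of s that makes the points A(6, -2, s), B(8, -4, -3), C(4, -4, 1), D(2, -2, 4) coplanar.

Coplanarity ⇔ det[AB; AC; AD] = 0.
Expanding, this is linear in s: (8)s + (0) = 0.
So s = 0.

0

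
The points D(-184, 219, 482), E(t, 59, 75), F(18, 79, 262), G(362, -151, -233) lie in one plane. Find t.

Normal to plane DFG: n = (18700, 24310, 1700); plane equation n·P = 2702490.
Requiring n·E = 2702490: (18700)t + (1561790) = 2702490.
So t = 61.

61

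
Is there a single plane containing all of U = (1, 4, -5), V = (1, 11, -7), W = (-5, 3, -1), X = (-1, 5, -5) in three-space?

No

With U as base: UV = (0, 7, -2), UW = (-6, -1, 4), UX = (-2, 1, 0).
UW × UX = (-4, -8, -8).
UV · (UW × UX) = -40.
Since -40 ≠ 0, the four points are not coplanar.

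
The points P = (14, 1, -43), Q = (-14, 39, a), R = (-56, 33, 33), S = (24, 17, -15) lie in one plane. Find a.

Coplanarity ⇔ det[PQ; PR; PS] = 0.
Expanding, this is linear in a: (-1440)a + (50400) = 0.
So a = 35.

35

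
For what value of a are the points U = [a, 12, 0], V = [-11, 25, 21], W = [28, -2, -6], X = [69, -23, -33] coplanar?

Coplanarity ⇔ det[UV; UW; UX] = 0.
Expanding, this is linear in a: (-162)a + (3564) = 0.
So a = 22.

22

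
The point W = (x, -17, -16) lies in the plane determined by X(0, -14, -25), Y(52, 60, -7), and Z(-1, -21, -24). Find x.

A normal to the plane is n = XY × XZ = (200, -70, -290).
W lies in the plane iff n · XW = 0.
This gives (200)x + (-2400) = 0, so x = 12.

12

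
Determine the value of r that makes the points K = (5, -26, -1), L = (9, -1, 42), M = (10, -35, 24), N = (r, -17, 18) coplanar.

Normal to plane KLM: n = (1012, 115, -161); plane equation n·P = 2231.
Requiring n·N = 2231: (1012)r + (-4853) = 2231.
So r = 7.

7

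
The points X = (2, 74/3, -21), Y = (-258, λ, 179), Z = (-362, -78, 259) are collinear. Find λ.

Collinearity requires XY × XZ = 0; each component is linear in λ.
The x-component gives (280)λ + (40880/3) = 0, so λ = -146/3.
The remaining components then also vanish.

-146/3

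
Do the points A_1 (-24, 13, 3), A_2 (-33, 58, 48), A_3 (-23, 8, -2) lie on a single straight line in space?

Yes

A_1A_2 = (-9, 45, 45), A_1A_3 = (1, -5, -5).
A_1A_2 × A_1A_3 = (0, 0, 0).
The cross product vanishes, so the three points are collinear.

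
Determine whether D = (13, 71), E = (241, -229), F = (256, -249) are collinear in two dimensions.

DE = (228, -300), DF = (243, -320).
Twice the signed area of △DEF is (228)(-320) − (-300)(243) = -60.
The area is nonzero, so the three points are not collinear.

No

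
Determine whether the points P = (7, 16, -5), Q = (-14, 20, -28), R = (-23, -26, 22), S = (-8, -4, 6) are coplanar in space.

No

A normal to the plane through P, Q, R is n = PQ × PR = (-858, 1257, 1002).
The plane has equation n·X = 9096. For S: n·S = 7848.
7848 ≠ 9096, so S is off the plane.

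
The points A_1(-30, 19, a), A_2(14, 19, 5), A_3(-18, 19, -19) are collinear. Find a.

-28

Collinearity requires A_1A_2 × A_1A_3 = 0; each component is linear in a.
The y-component gives (32)a + (896) = 0, so a = -28.
The remaining components then also vanish.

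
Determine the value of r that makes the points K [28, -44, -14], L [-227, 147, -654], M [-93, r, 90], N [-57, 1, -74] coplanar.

Normal to plane KLN: n = (17340, 39100, 4760); plane equation n·P = -1301520.
Requiring n·M = -1301520: (39100)r + (-1184220) = -1301520.
So r = -3.

-3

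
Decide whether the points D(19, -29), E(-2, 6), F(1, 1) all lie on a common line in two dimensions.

Yes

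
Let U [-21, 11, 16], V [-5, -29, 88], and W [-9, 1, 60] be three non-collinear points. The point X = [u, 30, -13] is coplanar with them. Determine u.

-27

A normal to the plane is n = UV × UW = (-1040, 160, 320).
X lies in the plane iff n · UX = 0.
This gives (-1040)u + (-28080) = 0, so u = -27.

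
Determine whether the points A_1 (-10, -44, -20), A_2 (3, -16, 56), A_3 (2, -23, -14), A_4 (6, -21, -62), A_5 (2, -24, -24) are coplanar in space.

No

The plane through A_1, A_2, A_3 has normal n = A_1A_2 × A_1A_3 = (-1428, 834, -63) and equation n·P = -21156.
Checking the remaining points: n·A_4 = -22176, n·A_5 = -21360.
Since n·A_4 = -22176 ≠ -21156, A_4 is off the plane and the points are not all coplanar.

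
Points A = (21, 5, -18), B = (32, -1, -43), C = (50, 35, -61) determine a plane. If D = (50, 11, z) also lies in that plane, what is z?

Coplanarity requires AB · (AC × AD) = 0.
AB = (11, -6, -25), AC = (29, 30, -43); the triple product is linear in z with coefficient 504 and constant term 36792.
Setting it to zero: z = -73.

-73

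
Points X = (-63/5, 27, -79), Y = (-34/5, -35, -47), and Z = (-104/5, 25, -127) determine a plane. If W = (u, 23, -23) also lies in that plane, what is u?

-3

Coplanarity requires XY · (XZ × XW) = 0.
XY = (29/5, -62, 32), XZ = (-41/5, -2, -48); the triple product is linear in u with coefficient 3040 and constant term 9120.
Setting it to zero: u = -3.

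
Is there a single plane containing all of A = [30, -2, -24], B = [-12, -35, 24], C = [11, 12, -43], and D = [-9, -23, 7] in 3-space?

Yes

With A as base: AB = (-42, -33, 48), AC = (-19, 14, -19), AD = (-39, -21, 31).
AC × AD = (35, 1330, 945).
AB · (AC × AD) = 0.
The scalar triple product vanishes, so the four points are coplanar.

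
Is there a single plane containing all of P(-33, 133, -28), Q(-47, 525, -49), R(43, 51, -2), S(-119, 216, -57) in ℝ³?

Yes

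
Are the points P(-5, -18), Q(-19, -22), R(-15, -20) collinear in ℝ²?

No

PQ = (-14, -4), PR = (-10, -2).
If collinear, PR would be a scalar multiple of PQ. But (-14)·(-2) ≠ (-4)·(-10) (difference -12), so they are not parallel; the points are not collinear.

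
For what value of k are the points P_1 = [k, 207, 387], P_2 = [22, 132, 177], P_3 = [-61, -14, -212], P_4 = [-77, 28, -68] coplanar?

Coplanarity ⇔ det[P_1P_2; P_1P_3; P_1P_4] = 0.
Expanding, this is linear in k: (4686)k + (-243672) = 0.
So k = 52.

52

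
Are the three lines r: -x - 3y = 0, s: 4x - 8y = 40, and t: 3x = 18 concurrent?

Yes

Lines aᵢx + bᵢy = cᵢ with pairwise distinct directions are concurrent exactly when det[aᵢ bᵢ cᵢ] = 0.
Here the determinant is 0.
It vanishes, so the lines are concurrent at (6, -2).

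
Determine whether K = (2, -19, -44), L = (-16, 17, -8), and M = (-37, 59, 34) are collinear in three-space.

Yes

KL = (-18, 36, 36), KM = (-39, 78, 78).
Each component of KM is 13/6 times the corresponding component of KL, so KM = 13/6·KL and the points are collinear.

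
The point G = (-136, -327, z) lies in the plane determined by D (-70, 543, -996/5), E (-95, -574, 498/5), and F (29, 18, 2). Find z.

8

Coplanarity requires DE · (DF × DG) = 0.
DE = (-25, -1117, 1494/5), DF = (99, -525, 1006/5); the triple product is linear in z with coefficient 123708 and constant term -989664.
Setting it to zero: z = 8.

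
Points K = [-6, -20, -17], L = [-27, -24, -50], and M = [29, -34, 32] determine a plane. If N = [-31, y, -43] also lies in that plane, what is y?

21

Coplanarity requires KL · (KM × KN) = 0.
KL = (-21, -4, -33), KM = (35, -14, 49); the triple product is linear in y with coefficient -126 and constant term 2646.
Setting it to zero: y = 21.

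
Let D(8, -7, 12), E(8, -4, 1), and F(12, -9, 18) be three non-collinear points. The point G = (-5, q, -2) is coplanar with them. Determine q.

-2

Coplanarity requires DE · (DF × DG) = 0.
DE = (0, 3, -11), DF = (4, -2, 6); the triple product is linear in q with coefficient -44 and constant term -88.
Setting it to zero: q = -2.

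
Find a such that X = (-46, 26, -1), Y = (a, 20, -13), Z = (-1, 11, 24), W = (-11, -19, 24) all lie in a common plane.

-72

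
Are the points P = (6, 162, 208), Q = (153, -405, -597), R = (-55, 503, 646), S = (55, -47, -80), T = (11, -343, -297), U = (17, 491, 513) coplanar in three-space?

Yes

The plane through P, Q, R has normal n = PQ × PR = (26159, -15281, 15540) and equation n·X = 913752.
Checking the remaining points: n·S = 913752, n·T = 913752, n·U = 913752.
All equal 913752, so all 6 points lie in one plane.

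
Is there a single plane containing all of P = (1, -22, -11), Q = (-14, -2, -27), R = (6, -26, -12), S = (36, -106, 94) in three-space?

No

The four points are coplanar iff the 3×3 determinant with rows PQ, PR, PS is zero.
Rows: (-15, 20, -16), (5, -4, -1), (35, -84, 105).
Expanding along the first row: (-15)(-504) − (20)(560) + (-16)(-280) = 840.
Nonzero ⇒ not coplanar.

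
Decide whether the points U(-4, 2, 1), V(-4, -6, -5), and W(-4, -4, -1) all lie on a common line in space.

UV = (0, -8, -6), UW = (0, -6, -2).
Comparing components 2 and 3: (-8)(-2) − (-6)(-6) = -20 ≠ 0, so UV and UW are not parallel and the points are not collinear.

No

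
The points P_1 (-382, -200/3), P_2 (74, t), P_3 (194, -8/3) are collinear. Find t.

-16

The three points are collinear iff det[P_1P_2; P_1P_3] = 0.
This determinant is linear in t: (-576)t + (-9216) = 0, so t = -16.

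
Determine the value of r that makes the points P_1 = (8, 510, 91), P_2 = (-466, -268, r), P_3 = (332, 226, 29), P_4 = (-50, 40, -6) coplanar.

-66

Coplanarity ⇔ det[P_1P_2; P_1P_3; P_1P_4] = 0.
Expanding, this is linear in r: (-168752)r + (-11137632) = 0.
So r = -66.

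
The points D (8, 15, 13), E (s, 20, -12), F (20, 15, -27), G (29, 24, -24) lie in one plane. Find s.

21

The points are coplanar iff DE · (DF × DG) = 0.
Expanding, this is linear in s: (360)s + (-7560) = 0.
So s = 21.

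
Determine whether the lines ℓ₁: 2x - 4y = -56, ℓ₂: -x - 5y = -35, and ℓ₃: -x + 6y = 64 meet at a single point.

Yes

Intersecting ℓ₁ and ℓ₂: solving the 2×2 system gives (x, y) = (-10, 9).
Substitute into ℓ₃: (-1)(-10) + (6)(9) = 64.
This equals 64, so (-10, 9) lies on all three lines and they are concurrent.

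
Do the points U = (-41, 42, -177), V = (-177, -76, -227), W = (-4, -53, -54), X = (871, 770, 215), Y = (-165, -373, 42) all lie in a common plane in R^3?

The plane through U, V, W has normal n = UV × UW = (-19264, 14878, 17286) and equation n·P = -1644922.
Checking the remaining points: n·X = -1606394, n·Y = -1644922.
Since n·X = -1606394 ≠ -1644922, X is off the plane and the points are not all coplanar.

No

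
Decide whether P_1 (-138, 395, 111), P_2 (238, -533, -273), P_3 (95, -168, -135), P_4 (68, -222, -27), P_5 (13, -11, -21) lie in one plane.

The plane through P_1, P_2, P_3 has normal n = P_1P_2 × P_1P_3 = (12096, 3024, 4536) and equation n·P = 28728.
Checking the remaining points: n·P_4 = 28728, n·P_5 = 28728.
All equal 28728, so all 5 points lie in one plane.

Yes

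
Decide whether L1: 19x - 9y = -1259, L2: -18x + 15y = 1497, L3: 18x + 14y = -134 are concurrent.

Yes

The three lines meet at one point iff the augmented coefficient matrix [aᵢ bᵢ cᵢ] has rank < 3, i.e. its determinant vanishes.
Here the determinant is 0.
It vanishes, so the lines are concurrent at (-44, 47).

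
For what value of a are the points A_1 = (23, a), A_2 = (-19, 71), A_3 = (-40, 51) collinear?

The three points are collinear iff det[A_1A_2; A_1A_3] = 0.
This determinant is linear in a: (-21)a + (2331) = 0, so a = 111.

111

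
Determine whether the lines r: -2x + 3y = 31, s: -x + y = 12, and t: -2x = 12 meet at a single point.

No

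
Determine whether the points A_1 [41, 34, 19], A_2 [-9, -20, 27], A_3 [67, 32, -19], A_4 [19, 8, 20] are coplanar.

With A_1 as base: A_1A_2 = (-50, -54, 8), A_1A_3 = (26, -2, -38), A_1A_4 = (-22, -26, 1).
A_1A_3 × A_1A_4 = (-990, 810, -720).
A_1A_2 · (A_1A_3 × A_1A_4) = 0.
The scalar triple product vanishes, so the four points are coplanar.

Yes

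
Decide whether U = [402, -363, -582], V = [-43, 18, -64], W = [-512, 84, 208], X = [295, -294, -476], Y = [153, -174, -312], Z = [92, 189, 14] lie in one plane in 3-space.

The plane through U, V, W has normal n = UV × UW = (69444, -121902, 149319) and equation n·P = -14736744.
Checking the remaining points: n·X = -14750676, n·Y = -14751648, n·Z = -14560164.
Since n·X = -14750676 ≠ -14736744, X is off the plane and the points are not all coplanar.

No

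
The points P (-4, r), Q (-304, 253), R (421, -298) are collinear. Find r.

The three points are collinear iff det[PQ; PR] = 0.
This determinant is linear in r: (725)r + (-18125) = 0, so r = 25.

25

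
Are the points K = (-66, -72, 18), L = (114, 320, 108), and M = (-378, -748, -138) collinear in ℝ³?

KL = (180, 392, 90), KM = (-312, -676, -156).
Comparing components 2 and 3: (392)(-156) − (90)(-676) = -312 ≠ 0, so KL and KM are not parallel and the points are not collinear.

No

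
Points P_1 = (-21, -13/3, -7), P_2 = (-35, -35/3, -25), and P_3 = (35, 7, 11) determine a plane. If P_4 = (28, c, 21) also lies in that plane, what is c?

Coplanarity requires P_1P_2 · (P_1P_3 × P_1P_4) = 0.
P_1P_2 = (-14, -22/3, -18), P_1P_3 = (56, 34/3, 18); the triple product is linear in c with coefficient -756 and constant term 7308.
Setting it to zero: c = 29/3.

29/3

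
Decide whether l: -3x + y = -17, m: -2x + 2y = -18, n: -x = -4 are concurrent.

Yes

Intersecting l and m: solving the 2×2 system gives (x, y) = (4, -5).
Substitute into n: (-1)(4) + (0)(-5) = -4.
This equals -4, so (4, -5) lies on all three lines and they are concurrent.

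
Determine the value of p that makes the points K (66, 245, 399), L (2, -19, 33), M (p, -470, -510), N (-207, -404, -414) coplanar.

Normal to plane KLN: n = (-22902, 47886, -30536); plane equation n·P = -1963326.
Requiring n·M = -1963326: (-22902)p + (-6933060) = -1963326.
So p = -217.

-217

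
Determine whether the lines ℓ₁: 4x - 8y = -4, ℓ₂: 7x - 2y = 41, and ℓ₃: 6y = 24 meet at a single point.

Intersecting ℓ₁ and ℓ₂: solving the 2×2 system gives (x, y) = (7, 4).
Substitute into ℓ₃: (0)(7) + (6)(4) = 24.
This equals 24, so (7, 4) lies on all three lines and they are concurrent.

Yes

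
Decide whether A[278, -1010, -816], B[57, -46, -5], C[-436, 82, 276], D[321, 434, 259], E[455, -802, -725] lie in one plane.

Yes

The plane through A, B, C has normal n = AB × AC = (167076, -337722, 446964) and equation n·P = 22823724.
Checking the remaining points: n·D = 22823724, n·E = 22823724.
All equal 22823724, so all 5 points lie in one plane.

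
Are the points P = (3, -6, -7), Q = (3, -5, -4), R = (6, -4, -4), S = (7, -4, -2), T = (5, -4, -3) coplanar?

No

The plane through P, Q, R has normal n = PQ × PR = (-3, 9, -3) and equation n·X = -42.
Checking the remaining points: n·S = -51, n·T = -42.
Since n·S = -51 ≠ -42, S is off the plane and the points are not all coplanar.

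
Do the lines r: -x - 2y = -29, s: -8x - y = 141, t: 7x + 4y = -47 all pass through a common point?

Intersecting r and s: solving the 2×2 system gives (x, y) = (-311/15, 373/15).
Substitute into t: (7)(-311/15) + (4)(373/15) = -137/3.
But t requires -47 ≠ -137/3, so the three lines have no common point.

No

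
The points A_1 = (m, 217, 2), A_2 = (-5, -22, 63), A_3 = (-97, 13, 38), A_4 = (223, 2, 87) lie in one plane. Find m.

143

Coplanarity ⇔ det[A_1A_2; A_1A_3; A_1A_4] = 0.
Expanding, this is linear in m: (-1440)m + (205920) = 0.
So m = 143.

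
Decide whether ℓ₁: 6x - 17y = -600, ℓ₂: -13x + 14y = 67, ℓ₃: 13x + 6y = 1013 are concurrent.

Yes

Lines aᵢx + bᵢy = cᵢ with pairwise distinct directions are concurrent exactly when det[aᵢ bᵢ cᵢ] = 0.
Here the determinant is 0.
It vanishes, so the lines are concurrent at (53, 54).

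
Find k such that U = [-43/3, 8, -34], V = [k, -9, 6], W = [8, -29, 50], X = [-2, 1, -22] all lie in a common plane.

-7

The points are coplanar iff UV · (UW × UX) = 0.
Expanding, this is linear in k: (144)k + (1008) = 0.
So k = -7.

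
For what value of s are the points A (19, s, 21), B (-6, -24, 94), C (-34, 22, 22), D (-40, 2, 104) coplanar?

The points are coplanar iff AB · (AC × AD) = 0.
Expanding, this is linear in s: (-2728)s + (-62744) = 0.
So s = -23.

-23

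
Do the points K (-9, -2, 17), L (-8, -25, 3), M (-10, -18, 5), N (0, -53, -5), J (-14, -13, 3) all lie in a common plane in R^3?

The plane through K, L, M has normal n = KL × KM = (52, 26, -39) and equation n·P = -1183.
Checking the remaining points: n·N = -1183, n·J = -1183.
All equal -1183, so all 5 points lie in one plane.

Yes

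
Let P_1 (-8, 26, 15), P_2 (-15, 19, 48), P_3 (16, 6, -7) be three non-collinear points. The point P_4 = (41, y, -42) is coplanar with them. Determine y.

-9

A normal to the plane is n = P_1P_2 × P_1P_3 = (814, 638, 308).
P_4 lies in the plane iff n · P_1P_4 = 0.
This gives (638)y + (5742) = 0, so y = -9.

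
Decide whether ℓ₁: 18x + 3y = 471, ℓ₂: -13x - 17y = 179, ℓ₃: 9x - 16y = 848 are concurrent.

Yes

Intersecting ℓ₁ and ℓ₂: solving the 2×2 system gives (x, y) = (32, -35).
Substitute into ℓ₃: (9)(32) + (-16)(-35) = 848.
This equals 848, so (32, -35) lies on all three lines and they are concurrent.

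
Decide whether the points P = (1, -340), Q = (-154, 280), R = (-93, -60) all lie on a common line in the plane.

No

PQ = (-155, 620), PR = (-94, 280).
det[PQ; PR] = (-155)(280) − (620)(-94) = 14880.
The determinant is nonzero, so they are not collinear.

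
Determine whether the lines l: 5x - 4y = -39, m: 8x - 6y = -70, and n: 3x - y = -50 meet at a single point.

Yes

The three lines meet at one point iff the augmented coefficient matrix [aᵢ bᵢ cᵢ] has rank < 3, i.e. its determinant vanishes.
Here the determinant is 0.
It vanishes, so the lines are concurrent at (-23, -19).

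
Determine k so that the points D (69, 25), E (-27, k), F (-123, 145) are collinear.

The three points are collinear iff det[DE; DF] = 0.
This determinant is linear in k: (192)k + (-16320) = 0, so k = 85.

85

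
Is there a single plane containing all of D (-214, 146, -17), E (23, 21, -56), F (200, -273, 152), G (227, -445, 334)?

Yes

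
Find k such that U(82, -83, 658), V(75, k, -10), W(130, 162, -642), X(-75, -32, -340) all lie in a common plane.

Coplanarity ⇔ det[UV; UW; UX] = 0.
Expanding, this is linear in k: (252004)k + (-5166082) = 0.
So k = 41/2.

41/2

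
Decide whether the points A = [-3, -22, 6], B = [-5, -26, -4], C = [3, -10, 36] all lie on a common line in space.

AB = (-2, -4, -10), AC = (6, 12, 30).
Each component of AC is -3 times the corresponding component of AB, so AC = -3·AB and the points are collinear.

Yes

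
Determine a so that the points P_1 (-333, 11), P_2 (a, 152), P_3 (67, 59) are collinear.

842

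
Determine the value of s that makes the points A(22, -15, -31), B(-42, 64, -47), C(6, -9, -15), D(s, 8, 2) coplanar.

-21

The points are coplanar iff AB · (AC × AD) = 0.
Expanding, this is linear in s: (1360)s + (28560) = 0.
So s = -21.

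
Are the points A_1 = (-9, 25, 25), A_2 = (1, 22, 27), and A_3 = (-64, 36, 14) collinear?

No

A_1A_2 = (10, -3, 2), A_1A_3 = (-55, 11, -11).
A_1A_2 × A_1A_3 = (11, 0, -55).
The cross product is nonzero, so the points do not lie on one line.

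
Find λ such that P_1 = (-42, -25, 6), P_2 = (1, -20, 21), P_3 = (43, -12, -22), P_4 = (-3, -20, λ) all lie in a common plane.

11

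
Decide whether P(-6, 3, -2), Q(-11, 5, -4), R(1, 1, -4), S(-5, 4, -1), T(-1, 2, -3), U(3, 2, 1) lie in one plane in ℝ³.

No

The plane through P, Q, R has normal n = PQ × PR = (-8, -24, -4) and equation n·X = -16.
Checking the remaining points: n·S = -52, n·T = -28, n·U = -76.
Since n·S = -52 ≠ -16, S is off the plane and the points are not all coplanar.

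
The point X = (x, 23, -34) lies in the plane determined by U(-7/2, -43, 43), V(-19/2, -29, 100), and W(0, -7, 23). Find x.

15/2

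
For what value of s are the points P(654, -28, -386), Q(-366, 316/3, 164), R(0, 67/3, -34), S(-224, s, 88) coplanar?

353/3

Coplanarity ⇔ det[PQ; PR; PS] = 0.
Expanding, this is linear in s: (-660)s + (77660) = 0.
So s = 353/3.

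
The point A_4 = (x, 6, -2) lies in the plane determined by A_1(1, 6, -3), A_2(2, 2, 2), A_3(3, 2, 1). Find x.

0

Coplanarity requires A_1A_2 · (A_1A_3 × A_1A_4) = 0.
A_1A_2 = (1, -4, 5), A_1A_3 = (2, -4, 4); the triple product is linear in x with coefficient 4 and constant term 0.
Setting it to zero: x = 0.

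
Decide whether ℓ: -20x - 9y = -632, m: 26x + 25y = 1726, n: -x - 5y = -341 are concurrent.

Yes

Lines aᵢx + bᵢy = cᵢ with pairwise distinct directions are concurrent exactly when det[aᵢ bᵢ cᵢ] = 0.
Here the determinant is 0.
It vanishes, so the lines are concurrent at (1, 68).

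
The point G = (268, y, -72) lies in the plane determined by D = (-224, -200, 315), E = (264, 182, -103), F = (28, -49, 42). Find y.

Coplanarity requires DE · (DF × DG) = 0.
DE = (488, 382, -418), DF = (252, 151, -273); the triple product is linear in y with coefficient 27888 and constant term -5940144.
Setting it to zero: y = 213.

213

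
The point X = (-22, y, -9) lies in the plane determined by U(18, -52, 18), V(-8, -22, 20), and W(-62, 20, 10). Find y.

The plane through U, V, W has equation −384x − 368y + 528z = 21728.
Substituting X: (-368)y + (3696) = 21728, so y = -49.

-49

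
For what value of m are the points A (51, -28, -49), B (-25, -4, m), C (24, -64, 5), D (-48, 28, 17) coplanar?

15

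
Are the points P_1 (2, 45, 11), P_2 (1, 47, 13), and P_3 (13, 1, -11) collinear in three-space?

P_1P_2 = (-1, 2, 2), P_1P_3 = (11, -44, -22).
Comparing components 2 and 3: (2)(-22) − (2)(-44) = 44 ≠ 0, so P_1P_2 and P_1P_3 are not parallel and the points are not collinear.

No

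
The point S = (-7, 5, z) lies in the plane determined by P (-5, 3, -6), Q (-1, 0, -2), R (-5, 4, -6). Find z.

The plane through P, Q, R has equation −4x + 4z = -4.
Substituting S: (4)z + (28) = -4, so z = -8.

-8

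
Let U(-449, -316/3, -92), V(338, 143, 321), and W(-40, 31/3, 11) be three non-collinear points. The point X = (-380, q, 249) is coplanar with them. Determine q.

-47

Coplanarity requires UV · (UW × UX) = 0.
UV = (787, 745/3, 413), UW = (409, 347/3, 103); the triple product is linear in q with coefficient 87856 and constant term 4129232.
Setting it to zero: q = -47.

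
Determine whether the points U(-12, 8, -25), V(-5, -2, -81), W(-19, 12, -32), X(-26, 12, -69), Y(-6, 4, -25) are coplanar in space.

No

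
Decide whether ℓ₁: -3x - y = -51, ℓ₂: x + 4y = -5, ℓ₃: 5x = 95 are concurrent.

Yes

The three lines meet at one point iff the augmented coefficient matrix [aᵢ bᵢ cᵢ] has rank < 3, i.e. its determinant vanishes.
Here the determinant is 0.
It vanishes, so the lines are concurrent at (19, -6).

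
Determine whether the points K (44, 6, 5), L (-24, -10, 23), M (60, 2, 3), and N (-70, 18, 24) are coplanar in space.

Yes

A normal to the plane through K, L, M is n = KL × KM = (104, 152, 528).
The plane has equation n·P = 8128. For N: n·N = 8128.
Equal, so N lies in the plane and all four are coplanar.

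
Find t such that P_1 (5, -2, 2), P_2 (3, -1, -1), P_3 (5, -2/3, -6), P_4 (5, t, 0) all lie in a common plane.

-5/3

Coplanarity ⇔ det[P_1P_2; P_1P_3; P_1P_4] = 0.
Expanding, this is linear in t: (-16)t + (-80/3) = 0.
So t = -5/3.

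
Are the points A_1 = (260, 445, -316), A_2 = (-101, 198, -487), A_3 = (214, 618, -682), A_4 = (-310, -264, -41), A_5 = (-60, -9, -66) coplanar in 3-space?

The plane through A_1, A_2, A_3 has normal n = A_1A_2 × A_1A_3 = (119985, -124260, -73815) and equation n·P = -774060.
Checking the remaining points: n·A_4 = -1364295, n·A_5 = -1208970.
Since n·A_4 = -1364295 ≠ -774060, A_4 is off the plane and the points are not all coplanar.

No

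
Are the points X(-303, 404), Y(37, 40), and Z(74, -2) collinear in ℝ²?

XY = (340, -364), XZ = (377, -406).
Twice the signed area of △XYZ is (340)(-406) − (-364)(377) = -812.
The area is nonzero, so the three points are not collinear.

No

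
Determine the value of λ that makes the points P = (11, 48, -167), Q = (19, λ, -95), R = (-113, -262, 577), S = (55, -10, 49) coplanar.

Normal to plane PRS: n = (-23808, 59520, 20832); plane equation n·X = -883872.
Requiring n·Q = -883872: (59520)λ + (-2431392) = -883872.
So λ = 26.

26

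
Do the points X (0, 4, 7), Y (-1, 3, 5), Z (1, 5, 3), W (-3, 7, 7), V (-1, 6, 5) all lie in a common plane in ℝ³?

The plane through X, Y, Z has normal n = XY × XZ = (6, -6, 0) and equation n·P = -24.
Checking the remaining points: n·W = -60, n·V = -42.
Since n·W = -60 ≠ -24, W is off the plane and the points are not all coplanar.

No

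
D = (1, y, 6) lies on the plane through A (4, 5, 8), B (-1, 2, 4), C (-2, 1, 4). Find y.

3

The plane through A, B, C has equation −4x + 4y + 2z = 20.
Substituting D: (4)y + (8) = 20, so y = 3.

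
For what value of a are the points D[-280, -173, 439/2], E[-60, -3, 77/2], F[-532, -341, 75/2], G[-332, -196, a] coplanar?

12

Normal to plane DEF: n = (-61348, 85652, 5880); plane equation n·P = 3650304.
Requiring n·G = 3650304: (5880)a + (3579744) = 3650304.
So a = 12.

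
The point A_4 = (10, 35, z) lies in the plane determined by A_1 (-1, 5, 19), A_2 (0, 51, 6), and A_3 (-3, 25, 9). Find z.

29

The plane through A_1, A_2, A_3 has equation −200x + 36y + 112z = 2508.
Substituting A_4: (112)z + (-740) = 2508, so z = 29.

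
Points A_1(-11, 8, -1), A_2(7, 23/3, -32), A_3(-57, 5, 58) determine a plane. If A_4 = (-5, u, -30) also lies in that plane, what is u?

A normal to the plane is n = A_1A_2 × A_1A_3 = (-338/3, 364, -208/3).
A_4 lies in the plane iff n · A_1A_4 = 0.
This gives (364)u + (-4732/3) = 0, so u = 13/3.

13/3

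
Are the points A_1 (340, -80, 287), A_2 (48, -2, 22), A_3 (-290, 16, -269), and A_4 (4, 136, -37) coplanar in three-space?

With A_1 as base: A_1A_2 = (-292, 78, -265), A_1A_3 = (-630, 96, -556), A_1A_4 = (-336, 216, -324).
A_1A_3 × A_1A_4 = (88992, -17304, -103824).
A_1A_2 · (A_1A_3 × A_1A_4) = 177984.
Since 177984 ≠ 0, the four points are not coplanar.

No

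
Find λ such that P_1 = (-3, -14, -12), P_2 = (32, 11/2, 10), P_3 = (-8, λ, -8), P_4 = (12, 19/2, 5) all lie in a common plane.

-5/2

The points are coplanar iff P_1P_2 · (P_1P_3 × P_1P_4) = 0.
Expanding, this is linear in λ: (265)λ + (1325/2) = 0.
So λ = -5/2.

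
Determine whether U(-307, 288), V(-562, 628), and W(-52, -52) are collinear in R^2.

Yes

UV = (-255, 340), UW = (255, -340).
det[UV; UW] = (-255)(-340) − (340)(255) = 0.
The determinant is zero, so the points are collinear.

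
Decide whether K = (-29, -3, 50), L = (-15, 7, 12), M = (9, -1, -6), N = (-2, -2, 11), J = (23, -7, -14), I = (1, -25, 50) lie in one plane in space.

Yes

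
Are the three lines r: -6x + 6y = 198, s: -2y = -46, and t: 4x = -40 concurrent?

Yes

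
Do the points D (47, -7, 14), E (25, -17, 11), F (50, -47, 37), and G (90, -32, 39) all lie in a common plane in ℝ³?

No

With D as base: DE = (-22, -10, -3), DF = (3, -40, 23), DG = (43, -25, 25).
DF × DG = (-425, 914, 1645).
DE · (DF × DG) = -4725.
Since -4725 ≠ 0, the four points are not coplanar.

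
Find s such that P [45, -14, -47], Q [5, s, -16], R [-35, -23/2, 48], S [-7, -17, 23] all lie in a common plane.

The points are coplanar iff PQ · (PR × PS) = 0.
Expanding, this is linear in s: (660)s + (2310) = 0.
So s = -7/2.

-7/2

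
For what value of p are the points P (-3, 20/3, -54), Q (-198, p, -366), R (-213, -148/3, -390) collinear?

-136/3

Collinearity requires PQ × PR = 0; each component is linear in p.
The x-component gives (-336)p + (-15232) = 0, so p = -136/3.
The remaining components then also vanish.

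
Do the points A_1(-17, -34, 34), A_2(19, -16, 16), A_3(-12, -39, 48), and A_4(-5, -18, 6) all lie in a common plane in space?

Yes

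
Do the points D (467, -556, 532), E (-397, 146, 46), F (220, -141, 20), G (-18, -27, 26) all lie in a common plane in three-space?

No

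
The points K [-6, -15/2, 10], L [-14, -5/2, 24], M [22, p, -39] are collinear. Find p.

-25

Direction KL = (-8, 5, 14). From the x-coordinate of M, the parameter along the line is τ = (22 − (-6))/(-8) = -7/2.
Then p = (-15/2) + (-7/2)·(5) = -25.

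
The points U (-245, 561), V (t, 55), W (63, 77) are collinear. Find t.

77

The three points are collinear iff det[UV; UW] = 0.
This determinant is linear in t: (-484)t + (37268) = 0, so t = 77.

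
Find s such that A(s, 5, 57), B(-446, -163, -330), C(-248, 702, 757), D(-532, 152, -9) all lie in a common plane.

-36

The points are coplanar iff AB · (AC × AD) = 0.
Expanding, this is linear in s: (64740)s + (2330640) = 0.
So s = -36.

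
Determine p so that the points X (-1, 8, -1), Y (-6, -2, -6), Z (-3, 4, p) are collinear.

Collinearity requires XY × XZ = 0; each component is linear in p.
The x-component gives (-10)p + (-30) = 0, so p = -3.
The remaining components then also vanish.

-3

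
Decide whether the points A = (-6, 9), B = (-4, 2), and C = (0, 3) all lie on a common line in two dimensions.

No

AB = (2, -7), AC = (6, -6).
Twice the signed area of △ABC is (2)(-6) − (-7)(6) = 30.
The area is nonzero, so the three points are not collinear.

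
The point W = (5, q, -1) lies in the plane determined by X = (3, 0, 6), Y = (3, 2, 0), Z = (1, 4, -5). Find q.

2

Coplanarity requires XY · (XZ × XW) = 0.
XY = (0, 2, -6), XZ = (-2, 4, -11); the triple product is linear in q with coefficient 12 and constant term -24.
Setting it to zero: q = 2.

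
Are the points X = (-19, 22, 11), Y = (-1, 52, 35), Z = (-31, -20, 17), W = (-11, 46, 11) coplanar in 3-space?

Yes

The four points are coplanar iff the 3×3 determinant with rows XY, XZ, XW is zero.
Rows: (18, 30, 24), (-12, -42, 6), (8, 24, 0).
Expanding along the first row: (18)(-144) − (30)(-48) + (24)(48) = 0.
Zero determinant ⇒ coplanar.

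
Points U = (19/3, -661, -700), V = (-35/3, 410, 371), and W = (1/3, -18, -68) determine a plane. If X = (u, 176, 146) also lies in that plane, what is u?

-35/3

A normal to the plane is n = UV × UW = (-11781, 4950, -5148).
X lies in the plane iff n · UX = 0.
This gives (-11781)u + (-137445) = 0, so u = -35/3.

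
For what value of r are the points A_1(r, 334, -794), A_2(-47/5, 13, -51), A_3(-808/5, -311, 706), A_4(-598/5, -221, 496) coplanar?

672/5

The points are coplanar iff A_1A_2 · (A_1A_3 × A_1A_4) = 0.
Expanding, this is linear in r: (90)r + (-12096) = 0.
So r = 672/5.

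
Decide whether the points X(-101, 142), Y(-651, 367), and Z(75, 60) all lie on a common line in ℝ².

No

XY = (-550, 225), XZ = (176, -82).
Twice the signed area of △XYZ is (-550)(-82) − (225)(176) = 5500.
The area is nonzero, so the three points are not collinear.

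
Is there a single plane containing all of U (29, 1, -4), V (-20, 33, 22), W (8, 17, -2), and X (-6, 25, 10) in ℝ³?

Yes

A normal to the plane through U, V, W is n = UV × UW = (-352, -448, -112).
The plane has equation n·P = -10208. For X: n·X = -10208.
Equal, so X lies in the plane and all four are coplanar.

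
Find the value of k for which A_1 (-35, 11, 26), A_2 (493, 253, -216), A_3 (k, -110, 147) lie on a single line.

Direction A_1A_2 = (528, 242, -242). From the y-coordinate of A_3, the parameter along the line is τ = (-110 − 11)/242 = -1/2.
Then k = (-35) + (-1/2)·(528) = -299.

-299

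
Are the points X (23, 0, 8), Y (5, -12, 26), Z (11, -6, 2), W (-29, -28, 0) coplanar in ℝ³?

Yes

The four points are coplanar iff the 3×3 determinant with rows XY, XZ, XW is zero.
Rows: (-18, -12, 18), (-12, -6, -6), (-52, -28, -8).
Expanding along the first row: (-18)(-120) − (-12)(-216) + (18)(24) = 0.
Zero determinant ⇒ coplanar.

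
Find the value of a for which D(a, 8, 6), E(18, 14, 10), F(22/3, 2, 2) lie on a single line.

38/3

Collinearity requires DE × DF = 0; each component is linear in a.
The y-component gives (-8)a + (304/3) = 0, so a = 38/3.
The remaining components then also vanish.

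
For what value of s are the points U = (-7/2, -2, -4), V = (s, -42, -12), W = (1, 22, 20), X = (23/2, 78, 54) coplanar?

-11

The points are coplanar iff UV · (UW × UX) = 0.
Expanding, this is linear in s: (-528)s + (-5808) = 0.
So s = -11.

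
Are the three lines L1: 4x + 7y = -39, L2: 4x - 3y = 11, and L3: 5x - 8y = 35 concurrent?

Yes

The three lines meet at one point iff the augmented coefficient matrix [aᵢ bᵢ cᵢ] has rank < 3, i.e. its determinant vanishes.
Here the determinant is 0.
It vanishes, so the lines are concurrent at (-1, -5).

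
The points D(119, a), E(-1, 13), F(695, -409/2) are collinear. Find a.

Collinearity: (D − E) must be parallel to (F − E) = (696, -435/2).
Cross-multiplying the components: (a − 13)·(696) = (120)·(-435/2).
Solving gives a = -49/2.

-49/2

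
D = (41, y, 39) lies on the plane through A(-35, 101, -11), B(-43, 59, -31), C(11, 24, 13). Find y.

The plane through A, B, C has equation −2548x − 728y + 2548z = -12376.
Substituting D: (-728)y + (-5096) = -12376, so y = 10.

10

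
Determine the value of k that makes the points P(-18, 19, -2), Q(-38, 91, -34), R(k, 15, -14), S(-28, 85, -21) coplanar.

-28

Normal to plane PQS: n = (744, -60, -600); plane equation n·X = -13332.
Requiring n·R = -13332: (744)k + (7500) = -13332.
So k = -28.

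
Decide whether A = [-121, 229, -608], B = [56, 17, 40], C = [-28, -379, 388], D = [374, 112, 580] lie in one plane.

No

A normal to the plane through A, B, C is n = AB × AC = (182832, -116028, -87900).
The plane has equation n·P = 4750116. For D: n·D = 4402032.
4402032 ≠ 4750116, so D is off the plane.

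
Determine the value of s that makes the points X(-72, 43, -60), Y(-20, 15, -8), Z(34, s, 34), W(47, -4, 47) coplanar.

3

The points are coplanar iff XY · (XZ × XW) = 0.
Expanding, this is linear in s: (-624)s + (1872) = 0.
So s = 3.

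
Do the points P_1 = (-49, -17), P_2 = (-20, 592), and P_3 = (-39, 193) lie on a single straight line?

Yes

P_1P_2 = (29, 609), P_1P_3 = (10, 210).
Checking proportionality: P_1P_3 = 10/29·P_1P_2, so the vectors are parallel and the points are collinear.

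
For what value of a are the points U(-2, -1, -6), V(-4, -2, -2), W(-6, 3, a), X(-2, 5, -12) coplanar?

-4

Normal to plane UVX: n = (-18, -12, -12); plane equation n·P = 120.
Requiring n·W = 120: (-12)a + (72) = 120.
So a = -4.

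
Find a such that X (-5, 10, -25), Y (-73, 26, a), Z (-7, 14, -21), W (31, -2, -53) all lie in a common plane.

Coplanarity ⇔ det[XY; XZ; XW] = 0.
Expanding, this is linear in a: (-120)a + (2760) = 0.
So a = 23.

23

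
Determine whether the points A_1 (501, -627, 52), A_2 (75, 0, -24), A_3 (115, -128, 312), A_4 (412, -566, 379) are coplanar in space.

No

The four points are coplanar iff the 3×3 determinant with rows A_1A_2, A_1A_3, A_1A_4 is zero.
Rows: (-426, 627, -76), (-386, 499, 260), (-89, 61, 327).
Expanding along the first row: (-426)(147313) − (627)(-103082) + (-76)(20865) = 291336.
Nonzero ⇒ not coplanar.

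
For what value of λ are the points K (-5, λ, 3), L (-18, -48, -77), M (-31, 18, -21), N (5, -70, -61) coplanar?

-2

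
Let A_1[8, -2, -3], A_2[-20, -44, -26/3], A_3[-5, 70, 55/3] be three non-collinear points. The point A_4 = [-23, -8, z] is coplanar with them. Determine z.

4/3

A normal to the plane is n = A_1A_2 × A_1A_3 = (-488, 671, -2562).
A_4 lies in the plane iff n · A_1A_4 = 0.
This gives (-2562)z + (3416) = 0, so z = 4/3.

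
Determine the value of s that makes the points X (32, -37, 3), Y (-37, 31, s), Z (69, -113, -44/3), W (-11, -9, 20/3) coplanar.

The points are coplanar iff XY · (XZ × XW) = 0.
Expanding, this is linear in s: (-2232)s + (34224) = 0.
So s = 46/3.

46/3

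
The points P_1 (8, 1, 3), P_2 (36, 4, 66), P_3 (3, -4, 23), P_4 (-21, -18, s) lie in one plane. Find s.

Coplanarity ⇔ det[P_1P_2; P_1P_3; P_1P_4] = 0.
Expanding, this is linear in s: (-125)s + (6125) = 0.
So s = 49.

49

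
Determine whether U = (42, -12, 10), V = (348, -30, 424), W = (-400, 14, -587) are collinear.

No

UV = (306, -18, 414), UW = (-442, 26, -597).
UV × UW = (-18, -306, 0).
The cross product is nonzero, so the points do not lie on one line.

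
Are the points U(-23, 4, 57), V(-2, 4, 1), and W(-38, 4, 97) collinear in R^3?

Yes

UV = (21, 0, -56), UW = (-15, 0, 40).
UV × UW = (0, 0, 0).
The cross product vanishes, so the three points are collinear.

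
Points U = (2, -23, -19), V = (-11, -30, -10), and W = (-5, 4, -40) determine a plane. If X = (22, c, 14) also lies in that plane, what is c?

The plane through U, V, W has equation −96x − 336y − 400z = 15136.
Substituting X: (-336)c + (-7712) = 15136, so c = -68.

-68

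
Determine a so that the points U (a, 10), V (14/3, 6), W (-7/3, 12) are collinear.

The three points are collinear iff det[UV; UW] = 0.
This determinant is linear in a: (-6)a + (0) = 0, so a = 0.

0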